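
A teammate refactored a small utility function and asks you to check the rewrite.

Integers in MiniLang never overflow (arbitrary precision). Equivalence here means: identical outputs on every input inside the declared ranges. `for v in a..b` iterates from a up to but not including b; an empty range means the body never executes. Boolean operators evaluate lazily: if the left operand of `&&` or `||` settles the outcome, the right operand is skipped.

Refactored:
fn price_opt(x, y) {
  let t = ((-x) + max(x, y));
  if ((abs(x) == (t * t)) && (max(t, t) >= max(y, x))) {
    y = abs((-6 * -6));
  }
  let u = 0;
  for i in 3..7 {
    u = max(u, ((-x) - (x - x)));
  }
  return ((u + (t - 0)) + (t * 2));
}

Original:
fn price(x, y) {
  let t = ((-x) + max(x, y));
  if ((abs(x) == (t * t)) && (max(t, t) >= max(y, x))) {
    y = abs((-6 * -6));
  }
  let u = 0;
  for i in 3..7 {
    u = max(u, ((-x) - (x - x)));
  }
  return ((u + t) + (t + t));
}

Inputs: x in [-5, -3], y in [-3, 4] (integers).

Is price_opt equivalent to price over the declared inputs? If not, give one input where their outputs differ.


The two versions differ — the changes include constant usage differs; arithmetic usage differs.
As a probe, take x=-4, y=1: price runs t=5, then ((abs(x) == (t * t)) && (max(t, t) >= max(y, x))) is false, then u=0, then (i=3), then u=4, then (i=4), then u=4, then (i=5), then u=4, then (i=6), then u=4, then returns 19; price_opt runs t=5, then ((abs(x) == (t * t)) && (max(t, t) >= max(y, x))) is false, then u=0, then (i=3), then u=4, then (i=4), then u=4, then (i=5), then u=4, then (i=6), then u=4, then returns 19; both end at 19.
An exhaustive pass over the 24 declared inputs shows identical outputs.
verdict: equivalent


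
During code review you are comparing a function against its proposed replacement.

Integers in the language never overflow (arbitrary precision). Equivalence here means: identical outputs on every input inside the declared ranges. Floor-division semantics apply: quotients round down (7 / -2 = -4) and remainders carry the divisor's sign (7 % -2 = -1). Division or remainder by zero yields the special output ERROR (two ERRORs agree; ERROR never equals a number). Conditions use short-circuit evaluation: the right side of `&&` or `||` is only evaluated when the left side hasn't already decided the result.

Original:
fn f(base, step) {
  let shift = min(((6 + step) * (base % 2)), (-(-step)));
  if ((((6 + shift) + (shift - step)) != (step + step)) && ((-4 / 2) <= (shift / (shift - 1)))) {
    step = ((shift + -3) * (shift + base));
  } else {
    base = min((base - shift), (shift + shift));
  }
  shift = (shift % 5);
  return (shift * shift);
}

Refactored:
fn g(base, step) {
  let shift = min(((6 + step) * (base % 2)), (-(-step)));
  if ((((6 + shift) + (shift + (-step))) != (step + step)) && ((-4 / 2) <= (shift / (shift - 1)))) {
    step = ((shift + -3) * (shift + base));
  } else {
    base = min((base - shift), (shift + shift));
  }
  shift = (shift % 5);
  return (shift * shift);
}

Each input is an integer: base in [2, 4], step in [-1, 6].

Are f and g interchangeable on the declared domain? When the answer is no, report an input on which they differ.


The two are interchangeable: arithmetic usage differs, and every declared input agrees.
As a probe, take base=4, step=2: f runs shift = 0; ((((6 + shift) + (shift - step)) != (step + step)) && ((-4 / 2) <= (shift / (shift - 1)))) -> false; base = 0; shift = 0; return 0; g runs shift = 0; ((((6 + shift) + (shift + (-step))) != (step + step)) && ((-4 / 2) <= (shift / (shift - 1)))) -> false; base = 0; shift = 0; return 0; both end at 0.
Every one of the 24 inputs gives matching results.
verdict: equivalent


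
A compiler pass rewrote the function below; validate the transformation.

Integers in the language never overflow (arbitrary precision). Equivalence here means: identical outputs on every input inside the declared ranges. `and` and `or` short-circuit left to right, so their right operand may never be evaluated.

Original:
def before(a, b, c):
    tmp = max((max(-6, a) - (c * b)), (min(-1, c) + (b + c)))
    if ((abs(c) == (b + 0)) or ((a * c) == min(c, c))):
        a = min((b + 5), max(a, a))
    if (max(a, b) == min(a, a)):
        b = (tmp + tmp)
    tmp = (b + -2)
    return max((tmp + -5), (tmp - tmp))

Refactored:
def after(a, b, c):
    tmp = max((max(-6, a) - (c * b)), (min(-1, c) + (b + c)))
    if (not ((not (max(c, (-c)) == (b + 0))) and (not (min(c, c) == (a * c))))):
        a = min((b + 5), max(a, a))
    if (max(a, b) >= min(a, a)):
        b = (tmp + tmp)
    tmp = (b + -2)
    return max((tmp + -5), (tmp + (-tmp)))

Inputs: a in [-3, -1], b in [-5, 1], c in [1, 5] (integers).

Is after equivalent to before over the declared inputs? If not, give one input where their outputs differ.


The rewrite breaks on a=-3, b=-2, c=4, where the results are 0 and 3.
before: tmp = 5; ((abs(c) == (b + 0)) or ((a * c) == min(c, c))) -> false; (max(a, b) == min(a, a)) -> false; tmp = -4; return 0
after: tmp = 5; (not ((not (max(c, (-c)) == (b + 0))) and (not (min(c, c) == (a * c))))) -> false; (max(a, b) >= min(a, a)) -> true; b = 10; tmp = 8; return 3
verdict: not equivalent; witness: a=-3, b=-2, c=4


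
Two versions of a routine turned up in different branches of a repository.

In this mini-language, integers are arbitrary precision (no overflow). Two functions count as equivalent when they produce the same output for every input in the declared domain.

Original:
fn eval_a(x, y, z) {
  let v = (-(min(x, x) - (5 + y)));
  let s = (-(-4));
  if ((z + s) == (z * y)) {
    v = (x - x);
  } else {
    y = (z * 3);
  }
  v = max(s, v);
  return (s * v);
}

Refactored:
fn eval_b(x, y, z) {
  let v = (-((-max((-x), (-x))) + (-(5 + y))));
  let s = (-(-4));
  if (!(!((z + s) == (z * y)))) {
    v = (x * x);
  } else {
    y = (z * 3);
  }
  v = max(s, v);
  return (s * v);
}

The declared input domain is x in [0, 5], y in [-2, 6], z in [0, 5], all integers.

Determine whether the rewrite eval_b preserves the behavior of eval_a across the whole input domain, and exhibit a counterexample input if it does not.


Not equivalent: x=3, y=2, z=4 separates them (16 vs 36).
eval_a: v := 4 | s := 4 | ((z + s) == (z * y)): true | v := 0 | v := 4 | result 16
eval_b: v := 4 | s := 4 | (!(!((z + s) == (z * y)))): true | v := 9 | v := 9 | result 36
verdict: not equivalent; witness: x=3, y=2, z=4


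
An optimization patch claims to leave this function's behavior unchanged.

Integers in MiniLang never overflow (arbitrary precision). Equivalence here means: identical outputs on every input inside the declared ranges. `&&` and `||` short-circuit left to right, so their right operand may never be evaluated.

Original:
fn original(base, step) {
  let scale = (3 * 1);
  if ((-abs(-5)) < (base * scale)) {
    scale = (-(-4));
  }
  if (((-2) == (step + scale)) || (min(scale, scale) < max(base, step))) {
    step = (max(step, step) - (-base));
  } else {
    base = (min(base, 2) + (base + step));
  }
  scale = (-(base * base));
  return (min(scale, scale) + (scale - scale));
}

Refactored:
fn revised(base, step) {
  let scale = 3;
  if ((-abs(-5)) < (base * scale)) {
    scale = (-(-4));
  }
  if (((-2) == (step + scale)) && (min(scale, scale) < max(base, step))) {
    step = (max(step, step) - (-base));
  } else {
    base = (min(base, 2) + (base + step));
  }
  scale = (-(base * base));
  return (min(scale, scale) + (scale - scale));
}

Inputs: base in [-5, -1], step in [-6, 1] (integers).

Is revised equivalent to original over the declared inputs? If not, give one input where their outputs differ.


Evaluate both at base=-5, step=-5.
original: scale becomes 3; next ((-abs(-5)) < (base * scale)) evaluates to false; next (((-2) == (step + scale)) || (min(scale, scale) < max(base, step))) evaluates to true; next step becomes -10; next scale becomes -25; next final value -25
revised: scale becomes 3; next ((-abs(-5)) < (base * scale)) evaluates to false; next (((-2) == (step + scale)) && (min(scale, scale) < max(base, step))) evaluates to false; next base becomes -15; next scale becomes -225; next final value -225
-25 and -225 differ, so these are not the same function on this domain.
verdict: not equivalent; witness: base=-5, step=-5


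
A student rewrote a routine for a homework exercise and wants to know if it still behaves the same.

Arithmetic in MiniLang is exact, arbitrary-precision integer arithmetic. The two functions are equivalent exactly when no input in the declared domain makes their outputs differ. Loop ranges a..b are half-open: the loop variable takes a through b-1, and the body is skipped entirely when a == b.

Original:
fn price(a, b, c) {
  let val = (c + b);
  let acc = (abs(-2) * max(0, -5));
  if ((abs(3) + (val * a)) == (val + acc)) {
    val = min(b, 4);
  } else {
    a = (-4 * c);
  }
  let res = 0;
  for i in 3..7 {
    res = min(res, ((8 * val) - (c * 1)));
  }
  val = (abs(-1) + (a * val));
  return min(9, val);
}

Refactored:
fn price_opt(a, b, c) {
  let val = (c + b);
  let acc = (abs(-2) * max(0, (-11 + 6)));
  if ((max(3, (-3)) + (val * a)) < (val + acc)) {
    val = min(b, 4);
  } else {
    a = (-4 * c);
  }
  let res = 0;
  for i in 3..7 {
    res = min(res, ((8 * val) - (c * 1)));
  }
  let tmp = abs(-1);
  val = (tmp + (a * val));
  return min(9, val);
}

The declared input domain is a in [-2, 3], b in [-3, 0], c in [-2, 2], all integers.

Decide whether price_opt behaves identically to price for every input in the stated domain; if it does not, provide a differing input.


Not equivalent: a=-2, b=-1, c=2 separates them (3 vs -7).
price: val=1, then acc=0, then ((abs(3) + (val * a)) == (val + acc)) is true, then val=-1, then res=0, then (i=3), then res=-10, then (i=4), then res=-10, then (i=5), then res=-10, then (i=6), then res=-10, then val=3, then returns 3
price_opt: val=1, then acc=0, then ((max(3, (-3)) + (val * a)) < (val + acc)) is false, then a=-8, then res=0, then (i=3), then res=0, then (i=4), then res=0, then (i=5), then res=0, then (i=6), then res=0, then tmp=1, then val=-7, then returns -7
verdict: not equivalent; witness: a=-2, b=-1, c=2


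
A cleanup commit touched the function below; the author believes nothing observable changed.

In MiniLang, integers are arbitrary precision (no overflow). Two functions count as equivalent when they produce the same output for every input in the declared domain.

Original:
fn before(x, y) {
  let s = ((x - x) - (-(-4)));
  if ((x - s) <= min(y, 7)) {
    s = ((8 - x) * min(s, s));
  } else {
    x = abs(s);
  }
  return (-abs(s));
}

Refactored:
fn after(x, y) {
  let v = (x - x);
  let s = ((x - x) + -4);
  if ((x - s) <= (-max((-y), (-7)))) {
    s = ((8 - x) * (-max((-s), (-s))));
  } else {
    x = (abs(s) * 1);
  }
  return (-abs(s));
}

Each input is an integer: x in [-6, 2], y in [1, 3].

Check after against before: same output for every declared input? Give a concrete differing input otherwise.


The two versions differ — the changes include min/max/abs usage differs; constant usage differs; statement counts differ; local variable names differ; arithmetic usage differs.
Tracing x=-6, y=2: before: s = -4; ((x - s) <= min(y, 7)) -> true; s = -56; return -56 | after: v = 0; s = -4; ((x - s) <= (-max((-y), (-7)))) -> true; s = -56; return -56 — matching result -56.
Sweeping the whole domain (27 inputs) finds no disagreement.
verdict: equivalent


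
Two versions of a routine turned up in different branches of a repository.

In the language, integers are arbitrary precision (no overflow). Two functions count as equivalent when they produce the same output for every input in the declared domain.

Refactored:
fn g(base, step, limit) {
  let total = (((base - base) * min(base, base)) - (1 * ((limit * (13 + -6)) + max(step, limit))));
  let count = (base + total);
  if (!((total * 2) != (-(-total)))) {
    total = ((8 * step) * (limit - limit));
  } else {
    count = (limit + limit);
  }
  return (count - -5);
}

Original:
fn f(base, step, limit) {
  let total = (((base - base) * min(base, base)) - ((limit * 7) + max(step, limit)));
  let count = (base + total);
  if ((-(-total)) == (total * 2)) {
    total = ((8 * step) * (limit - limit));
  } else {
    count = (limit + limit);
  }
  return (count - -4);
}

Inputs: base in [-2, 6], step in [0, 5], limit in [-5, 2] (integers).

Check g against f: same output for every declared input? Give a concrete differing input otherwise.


Input base=-2, step=0, limit=-5: -6 from f versus -5 from g.
verdict: not equivalent; witness: base=-2, step=0, limit=-5


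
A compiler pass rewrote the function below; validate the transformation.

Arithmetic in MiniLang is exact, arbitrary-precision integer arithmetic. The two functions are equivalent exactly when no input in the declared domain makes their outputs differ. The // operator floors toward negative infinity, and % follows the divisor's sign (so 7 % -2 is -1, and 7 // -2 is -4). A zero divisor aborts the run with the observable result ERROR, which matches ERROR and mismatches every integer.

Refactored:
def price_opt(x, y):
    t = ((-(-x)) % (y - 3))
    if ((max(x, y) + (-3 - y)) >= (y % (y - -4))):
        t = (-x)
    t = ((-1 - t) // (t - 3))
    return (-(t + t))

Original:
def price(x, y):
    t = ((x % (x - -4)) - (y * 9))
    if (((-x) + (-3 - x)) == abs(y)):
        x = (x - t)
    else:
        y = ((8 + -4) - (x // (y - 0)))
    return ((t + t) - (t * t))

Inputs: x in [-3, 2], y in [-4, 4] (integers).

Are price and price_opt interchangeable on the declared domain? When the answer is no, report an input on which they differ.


Take x=-3, y=-4.
price: t=36, then (((-x) + (-3 - x)) == abs(y)) is false, then y=4, then returns -1224
price_opt: t=-3, then a zero divisor aborts: ERROR
-1224 != ERROR, so the rewrite changes behavior.
verdict: not equivalent; witness: x=-3, y=-4


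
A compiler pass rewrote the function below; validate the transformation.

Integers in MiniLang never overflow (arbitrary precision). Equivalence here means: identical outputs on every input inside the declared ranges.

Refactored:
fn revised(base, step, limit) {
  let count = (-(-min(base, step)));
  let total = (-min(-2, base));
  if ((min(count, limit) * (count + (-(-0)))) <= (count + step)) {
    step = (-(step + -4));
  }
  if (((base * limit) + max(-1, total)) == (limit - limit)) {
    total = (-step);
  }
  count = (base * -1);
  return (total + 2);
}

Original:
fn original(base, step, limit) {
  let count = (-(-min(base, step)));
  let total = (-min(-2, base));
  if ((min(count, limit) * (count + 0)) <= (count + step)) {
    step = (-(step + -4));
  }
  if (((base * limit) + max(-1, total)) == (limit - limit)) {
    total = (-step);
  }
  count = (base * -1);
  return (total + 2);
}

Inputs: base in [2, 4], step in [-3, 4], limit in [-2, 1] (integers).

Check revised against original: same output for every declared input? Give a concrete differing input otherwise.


Behavior is preserved: although same computation, different form, the outputs never diverge.
Tracing base=3, step=-1, limit=1: original: count becomes -1; next total becomes 2; next ((min(count, limit) * (count + 0)) <= (count + step)) evaluates to false; next (((base * limit) + max(-1, total)) == (limit - limit)) evaluates to false; next count becomes -3; next final value 4 | revised: count becomes -1; next total becomes 2; next ((min(count, limit) * (count + (-(-0)))) <= (count + step)) evaluates to false; next (((base * limit) + max(-1, total)) == (limit - limit)) evaluates to false; next count becomes -3; next final value 4 — matching result 4.
Across all 96 domain points the two functions coincide.
verdict: equivalent


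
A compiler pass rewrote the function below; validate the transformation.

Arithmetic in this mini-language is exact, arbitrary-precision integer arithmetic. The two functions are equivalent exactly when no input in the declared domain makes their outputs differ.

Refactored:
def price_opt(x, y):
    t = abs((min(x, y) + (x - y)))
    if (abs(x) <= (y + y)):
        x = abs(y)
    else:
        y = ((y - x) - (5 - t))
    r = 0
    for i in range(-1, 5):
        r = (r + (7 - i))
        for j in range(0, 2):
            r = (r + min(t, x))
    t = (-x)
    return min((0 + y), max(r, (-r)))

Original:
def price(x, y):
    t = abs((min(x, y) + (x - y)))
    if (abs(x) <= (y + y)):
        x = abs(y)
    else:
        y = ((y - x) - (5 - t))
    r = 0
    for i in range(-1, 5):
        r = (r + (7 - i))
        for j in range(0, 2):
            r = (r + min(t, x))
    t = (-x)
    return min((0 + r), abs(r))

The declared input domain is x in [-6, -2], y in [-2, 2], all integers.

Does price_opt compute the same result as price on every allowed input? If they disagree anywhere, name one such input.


Not equivalent: x=-6, y=-2 separates them (-39 vs 9).
price: t = 10; (abs(x) <= (y + y)) -> false; y = 9; r = 0; [i=-1]; r = 8; [j=0]; r = 2; [j=1]; r = -4; [i=0]; r = 3; [j=0]; r = -3; [j=1]; r = -9; [i=1]; r = -3; [j=0]; r = -9; [j=1]; r = -15; [i=2]; r = -10; [j=0]; r = -16; [j=1]; r = -22; [i=3]; r = -18; [j=0]; r = -24; [j=1]; r = -30; [i=4]; r = -27; [j=0]; r = -33; [j=1]; r = -39; t = 6; return -39
price_opt: t = 10; (abs(x) <= (y + y)) -> false; y = 9; r = 0; [i=-1]; r = 8; [j=0]; r = 2; [j=1]; r = -4; [i=0]; r = 3; [j=0]; r = -3; [j=1]; r = -9; [i=1]; r = -3; [j=0]; r = -9; [j=1]; r = -15; [i=2]; r = -10; [j=0]; r = -16; [j=1]; r = -22; [i=3]; r = -18; [j=0]; r = -24; [j=1]; r = -30; [i=4]; r = -27; [j=0]; r = -33; [j=1]; r = -39; t = 6; return 9
verdict: not equivalent; witness: x=-6, y=-2


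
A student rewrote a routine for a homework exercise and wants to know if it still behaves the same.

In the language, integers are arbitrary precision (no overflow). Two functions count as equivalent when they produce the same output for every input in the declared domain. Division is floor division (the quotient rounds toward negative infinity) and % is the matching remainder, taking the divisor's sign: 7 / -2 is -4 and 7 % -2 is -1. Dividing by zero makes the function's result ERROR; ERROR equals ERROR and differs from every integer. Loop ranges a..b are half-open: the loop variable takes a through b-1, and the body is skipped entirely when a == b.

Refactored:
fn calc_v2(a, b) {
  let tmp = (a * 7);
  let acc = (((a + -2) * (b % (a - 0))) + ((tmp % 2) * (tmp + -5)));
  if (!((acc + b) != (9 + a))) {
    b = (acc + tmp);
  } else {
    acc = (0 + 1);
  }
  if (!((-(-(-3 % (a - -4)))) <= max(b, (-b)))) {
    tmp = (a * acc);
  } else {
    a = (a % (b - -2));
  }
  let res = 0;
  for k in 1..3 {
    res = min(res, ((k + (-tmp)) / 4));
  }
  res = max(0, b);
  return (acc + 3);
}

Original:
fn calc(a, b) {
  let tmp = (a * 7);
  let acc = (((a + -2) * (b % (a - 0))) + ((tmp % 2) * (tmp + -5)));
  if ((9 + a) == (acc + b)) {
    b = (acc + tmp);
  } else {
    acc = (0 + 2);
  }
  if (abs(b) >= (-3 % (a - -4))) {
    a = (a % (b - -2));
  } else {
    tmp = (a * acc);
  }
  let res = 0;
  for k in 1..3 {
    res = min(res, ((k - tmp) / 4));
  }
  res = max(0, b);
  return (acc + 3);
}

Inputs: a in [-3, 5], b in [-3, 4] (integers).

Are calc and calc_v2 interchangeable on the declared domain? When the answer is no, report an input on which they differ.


Consider the input a=-3, b=-3.
calc: tmp=-21, then acc=-26, then ((9 + a) == (acc + b)) is false, then acc=2, then (abs(b) >= (-3 % (a - -4))) is true, then a=0, then res=0, then (k=1), then res=0, then (k=2), then res=0, then res=0, then returns 5
calc_v2: tmp=-21, then acc=-26, then (!((acc + b) != (9 + a))) is false, then acc=1, then (!((-(-(-3 % (a - -4)))) <= max(b, (-b)))) is false, then a=0, then res=0, then (k=1), then res=0, then (k=2), then res=0, then res=0, then returns 4
5 vs 4 — the two versions disagree here.
verdict: not equivalent; witness: a=-3, b=-3


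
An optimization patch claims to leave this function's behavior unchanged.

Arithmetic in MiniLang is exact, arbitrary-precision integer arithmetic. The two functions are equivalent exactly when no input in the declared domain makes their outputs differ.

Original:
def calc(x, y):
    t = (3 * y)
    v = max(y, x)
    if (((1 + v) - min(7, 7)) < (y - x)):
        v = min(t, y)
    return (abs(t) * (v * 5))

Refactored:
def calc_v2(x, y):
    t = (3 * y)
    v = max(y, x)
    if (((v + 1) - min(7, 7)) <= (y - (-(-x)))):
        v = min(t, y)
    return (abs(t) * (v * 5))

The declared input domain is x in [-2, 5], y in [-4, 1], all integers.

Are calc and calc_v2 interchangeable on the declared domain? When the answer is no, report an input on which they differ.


Take x=1, y=-4.
calc: t becomes -12; next v becomes 1; next (((1 + v) - min(7, 7)) < (y - x)) evaluates to false; next final value 60
calc_v2: t becomes -12; next v becomes 1; next (((v + 1) - min(7, 7)) <= (y - (-(-x)))) evaluates to true; next v becomes -12; next final value -720
60 vs -720 — the two versions disagree here.
verdict: not equivalent; witness: x=1, y=-4


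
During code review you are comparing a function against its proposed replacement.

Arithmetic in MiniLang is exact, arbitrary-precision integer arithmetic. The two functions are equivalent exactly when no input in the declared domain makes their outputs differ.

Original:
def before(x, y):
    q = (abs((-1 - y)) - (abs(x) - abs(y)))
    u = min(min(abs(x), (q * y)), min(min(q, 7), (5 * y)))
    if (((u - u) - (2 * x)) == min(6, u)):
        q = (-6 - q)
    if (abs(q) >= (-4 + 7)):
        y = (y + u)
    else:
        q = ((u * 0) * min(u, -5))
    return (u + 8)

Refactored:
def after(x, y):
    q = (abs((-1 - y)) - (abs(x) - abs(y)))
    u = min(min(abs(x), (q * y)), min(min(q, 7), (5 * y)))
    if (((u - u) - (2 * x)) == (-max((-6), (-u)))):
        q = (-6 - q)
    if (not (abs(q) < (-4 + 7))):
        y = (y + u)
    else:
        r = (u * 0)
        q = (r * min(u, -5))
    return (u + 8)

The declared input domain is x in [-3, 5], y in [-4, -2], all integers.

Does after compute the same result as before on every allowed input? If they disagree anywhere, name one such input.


The two are interchangeable: statement counts differ, and local variable names differ, and boolean connective usage differs, and comparison usage differs, and min/max/abs usage differs, and every declared input agrees.
As a probe, take x=5, y=-3: before runs q=0, then u=-15, then (((u - u) - (2 * x)) == min(6, u)) is false, then (abs(q) >= (-4 + 7)) is false, then q=0, then returns -7; after runs q=0, then u=-15, then (((u - u) - (2 * x)) == (-max((-6), (-u)))) is false, then (not (abs(q) < (-4 + 7))) is false, then r=0, then q=0, then returns -7; both end at -7.
Sweeping the whole domain (27 inputs) finds no disagreement.
verdict: equivalent


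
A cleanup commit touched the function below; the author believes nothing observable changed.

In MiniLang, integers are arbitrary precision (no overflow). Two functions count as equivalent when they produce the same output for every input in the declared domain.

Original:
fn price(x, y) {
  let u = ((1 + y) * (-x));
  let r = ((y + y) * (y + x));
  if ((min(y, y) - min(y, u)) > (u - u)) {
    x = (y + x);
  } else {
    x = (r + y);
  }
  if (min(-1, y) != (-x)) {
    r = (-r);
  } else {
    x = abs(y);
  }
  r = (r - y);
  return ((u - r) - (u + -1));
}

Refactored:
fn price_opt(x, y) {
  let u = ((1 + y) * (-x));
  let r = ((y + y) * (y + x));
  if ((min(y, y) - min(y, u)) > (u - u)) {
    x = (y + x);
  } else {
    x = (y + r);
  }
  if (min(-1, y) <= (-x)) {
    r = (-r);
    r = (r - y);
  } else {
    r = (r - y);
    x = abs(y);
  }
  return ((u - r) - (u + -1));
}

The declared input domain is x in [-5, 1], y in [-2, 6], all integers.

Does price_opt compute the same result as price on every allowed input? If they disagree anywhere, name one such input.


There is a counterexample at x=-5, y=-1: 12 on one side, -12 on the other.
price: u becomes 0; next r becomes 12; next ((min(y, y) - min(y, u)) > (u - u)) evaluates to false; next x becomes 11; next (min(-1, y) != (-x)) evaluates to true; next r becomes -12; next r becomes -11; next final value 12
price_opt: u becomes 0; next r becomes 12; next ((min(y, y) - min(y, u)) > (u - u)) evaluates to false; next x becomes 11; next (min(-1, y) <= (-x)) evaluates to false; next r becomes 13; next x becomes 1; next final value -12
verdict: not equivalent; witness: x=-5, y=-1


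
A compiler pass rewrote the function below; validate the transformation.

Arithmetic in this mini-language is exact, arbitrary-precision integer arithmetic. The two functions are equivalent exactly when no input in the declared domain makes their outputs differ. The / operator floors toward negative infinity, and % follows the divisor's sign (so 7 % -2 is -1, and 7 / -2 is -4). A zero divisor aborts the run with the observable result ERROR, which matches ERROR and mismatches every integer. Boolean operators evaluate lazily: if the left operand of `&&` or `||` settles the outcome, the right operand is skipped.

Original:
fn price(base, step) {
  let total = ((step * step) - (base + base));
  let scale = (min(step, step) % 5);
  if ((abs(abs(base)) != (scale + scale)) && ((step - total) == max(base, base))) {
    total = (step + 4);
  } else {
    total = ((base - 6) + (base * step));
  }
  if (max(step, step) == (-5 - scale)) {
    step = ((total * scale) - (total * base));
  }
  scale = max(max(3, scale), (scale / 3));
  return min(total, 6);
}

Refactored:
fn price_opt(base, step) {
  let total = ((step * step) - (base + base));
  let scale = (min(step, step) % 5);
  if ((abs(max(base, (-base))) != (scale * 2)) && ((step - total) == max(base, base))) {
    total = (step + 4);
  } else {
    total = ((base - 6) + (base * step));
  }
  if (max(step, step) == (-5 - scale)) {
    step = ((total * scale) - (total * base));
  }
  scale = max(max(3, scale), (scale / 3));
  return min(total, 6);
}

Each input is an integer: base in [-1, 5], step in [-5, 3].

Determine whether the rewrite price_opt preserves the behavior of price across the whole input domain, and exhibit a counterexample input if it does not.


Side by side, the visible changes include: constant usage differs; also min/max/abs usage differs; also arithmetic usage differs.
As a probe, take base=1, step=-2: price runs total=2, then scale=3, then ((abs(abs(base)) != (scale + scale)) && ((step - total) == max(base, base))) is false, then total=-7, then (max(step, step) == (-5 - scale)) is false, then scale=3, then returns -7; price_opt runs total=2, then scale=3, then ((abs(max(base, (-base))) != (scale * 2)) && ((step - total) == max(base, base))) is false, then total=-7, then (max(step, step) == (-5 - scale)) is false, then scale=3, then returns -7; both end at -7.
Every one of the 63 inputs gives matching results.
verdict: equivalent


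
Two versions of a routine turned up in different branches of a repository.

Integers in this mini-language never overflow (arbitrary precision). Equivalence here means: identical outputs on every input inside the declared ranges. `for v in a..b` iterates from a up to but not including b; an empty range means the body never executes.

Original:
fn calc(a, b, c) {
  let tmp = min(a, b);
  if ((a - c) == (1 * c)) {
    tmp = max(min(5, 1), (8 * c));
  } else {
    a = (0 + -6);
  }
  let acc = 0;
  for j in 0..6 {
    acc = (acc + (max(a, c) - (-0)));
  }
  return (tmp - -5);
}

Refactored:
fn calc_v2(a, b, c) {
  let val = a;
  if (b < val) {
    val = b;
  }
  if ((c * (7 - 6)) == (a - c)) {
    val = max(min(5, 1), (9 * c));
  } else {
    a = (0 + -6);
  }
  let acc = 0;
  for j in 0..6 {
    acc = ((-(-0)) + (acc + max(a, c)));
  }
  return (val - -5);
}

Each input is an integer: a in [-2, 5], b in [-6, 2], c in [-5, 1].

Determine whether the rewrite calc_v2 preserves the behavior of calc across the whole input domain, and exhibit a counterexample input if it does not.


Evaluate both at a=2, b=-6, c=1.
calc: tmp=-6, then ((a - c) == (1 * c)) is true, then tmp=8, then acc=0, then (j=0), then acc=2, then (j=1), then acc=4, then (j=2), then acc=6, then (j=3), then acc=8, then (j=4), then acc=10, then (j=5), then acc=12, then returns 13
calc_v2: val=2, then (b < val) is true, then val=-6, then ((c * (7 - 6)) == (a - c)) is true, then val=9, then acc=0, then (j=0), then acc=2, then (j=1), then acc=4, then (j=2), then acc=6, then (j=3), then acc=8, then (j=4), then acc=10, then (j=5), then acc=12, then returns 14
13 != 14, so the rewrite changes behavior.
verdict: not equivalent; witness: a=2, b=-6, c=1


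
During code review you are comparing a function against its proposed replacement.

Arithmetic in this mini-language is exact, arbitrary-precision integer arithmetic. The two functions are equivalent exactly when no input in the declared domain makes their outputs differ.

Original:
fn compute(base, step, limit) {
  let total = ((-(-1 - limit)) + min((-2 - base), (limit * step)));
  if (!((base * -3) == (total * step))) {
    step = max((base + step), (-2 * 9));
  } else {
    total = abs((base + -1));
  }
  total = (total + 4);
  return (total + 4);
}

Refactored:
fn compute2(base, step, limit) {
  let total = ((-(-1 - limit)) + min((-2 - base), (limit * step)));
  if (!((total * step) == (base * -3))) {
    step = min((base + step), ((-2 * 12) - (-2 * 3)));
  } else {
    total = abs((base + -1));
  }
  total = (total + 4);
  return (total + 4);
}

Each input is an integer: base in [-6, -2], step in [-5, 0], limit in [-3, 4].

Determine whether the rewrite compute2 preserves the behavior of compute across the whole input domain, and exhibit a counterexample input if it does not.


There is a behavioral-looking edit here, yet the outcome never shifts on this domain; all 240 inputs agree.
verdict: equivalent


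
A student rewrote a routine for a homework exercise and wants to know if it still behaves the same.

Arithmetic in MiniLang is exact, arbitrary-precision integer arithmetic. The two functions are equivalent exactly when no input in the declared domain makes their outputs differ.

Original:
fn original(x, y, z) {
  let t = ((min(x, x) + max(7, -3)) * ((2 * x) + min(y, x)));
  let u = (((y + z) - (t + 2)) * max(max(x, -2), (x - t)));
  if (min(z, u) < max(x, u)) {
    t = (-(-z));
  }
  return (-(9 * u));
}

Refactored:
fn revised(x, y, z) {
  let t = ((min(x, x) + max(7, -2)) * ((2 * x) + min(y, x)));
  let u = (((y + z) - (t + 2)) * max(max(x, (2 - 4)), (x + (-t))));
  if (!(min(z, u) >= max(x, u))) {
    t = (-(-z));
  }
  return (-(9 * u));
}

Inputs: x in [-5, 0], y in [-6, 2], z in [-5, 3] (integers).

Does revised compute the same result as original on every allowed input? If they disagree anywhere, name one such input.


Although `-3` became `-2`, no input in the stated domain can expose it.
Tracing x=0, y=-4, z=1: original: t becomes -28; next u becomes 644; next (min(z, u) < max(x, u)) evaluates to true; next t becomes 1; next final value -5796 | revised: t becomes -28; next u becomes 644; next (!(min(z, u) >= max(x, u))) evaluates to true; next t becomes 1; next final value -5796 — matching result -5796.
An exhaustive pass over the 486 declared inputs shows identical outputs.
verdict: equivalent


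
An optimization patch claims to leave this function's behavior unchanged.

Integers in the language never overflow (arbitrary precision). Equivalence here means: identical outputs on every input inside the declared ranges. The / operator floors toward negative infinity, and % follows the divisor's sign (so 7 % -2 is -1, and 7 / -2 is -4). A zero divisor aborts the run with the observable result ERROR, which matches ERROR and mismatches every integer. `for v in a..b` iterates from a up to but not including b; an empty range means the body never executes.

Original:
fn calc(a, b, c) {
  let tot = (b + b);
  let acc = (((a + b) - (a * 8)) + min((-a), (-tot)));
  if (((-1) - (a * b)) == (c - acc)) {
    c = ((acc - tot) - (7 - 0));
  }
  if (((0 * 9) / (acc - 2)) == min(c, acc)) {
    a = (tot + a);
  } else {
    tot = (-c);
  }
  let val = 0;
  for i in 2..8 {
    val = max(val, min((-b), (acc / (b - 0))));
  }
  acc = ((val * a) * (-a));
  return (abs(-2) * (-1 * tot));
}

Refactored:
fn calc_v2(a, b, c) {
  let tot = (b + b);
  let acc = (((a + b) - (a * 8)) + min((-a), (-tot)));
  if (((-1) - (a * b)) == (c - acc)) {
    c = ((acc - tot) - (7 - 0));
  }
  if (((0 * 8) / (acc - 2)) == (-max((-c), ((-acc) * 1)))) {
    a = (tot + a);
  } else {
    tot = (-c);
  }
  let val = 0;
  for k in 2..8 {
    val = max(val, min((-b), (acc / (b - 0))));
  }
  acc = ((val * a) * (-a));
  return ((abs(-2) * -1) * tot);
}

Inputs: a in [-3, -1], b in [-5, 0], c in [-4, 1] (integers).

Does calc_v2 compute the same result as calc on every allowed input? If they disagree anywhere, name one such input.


The one real change (`9` became `8`) has no effect anywhere in the declared ranges; all 108 inputs agree.
verdict: equivalent


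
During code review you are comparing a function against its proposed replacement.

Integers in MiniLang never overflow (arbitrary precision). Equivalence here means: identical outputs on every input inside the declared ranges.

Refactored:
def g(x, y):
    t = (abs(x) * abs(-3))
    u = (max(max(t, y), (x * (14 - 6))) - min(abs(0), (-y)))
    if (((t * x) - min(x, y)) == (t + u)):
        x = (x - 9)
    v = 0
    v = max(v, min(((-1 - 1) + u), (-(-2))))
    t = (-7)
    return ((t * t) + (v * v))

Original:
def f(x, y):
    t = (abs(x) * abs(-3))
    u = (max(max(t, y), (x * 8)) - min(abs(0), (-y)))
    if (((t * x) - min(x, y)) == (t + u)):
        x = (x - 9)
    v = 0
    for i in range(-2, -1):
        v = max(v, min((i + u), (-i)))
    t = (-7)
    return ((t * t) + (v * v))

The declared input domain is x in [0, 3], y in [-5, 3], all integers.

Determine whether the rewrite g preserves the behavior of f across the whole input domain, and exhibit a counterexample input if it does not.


Changes here: arithmetic usage differs; also statement counts differ; also constant usage differs; also loop structure differs; also local variable names differ; the full 36-point sweep finds no disagreement.
verdict: equivalent


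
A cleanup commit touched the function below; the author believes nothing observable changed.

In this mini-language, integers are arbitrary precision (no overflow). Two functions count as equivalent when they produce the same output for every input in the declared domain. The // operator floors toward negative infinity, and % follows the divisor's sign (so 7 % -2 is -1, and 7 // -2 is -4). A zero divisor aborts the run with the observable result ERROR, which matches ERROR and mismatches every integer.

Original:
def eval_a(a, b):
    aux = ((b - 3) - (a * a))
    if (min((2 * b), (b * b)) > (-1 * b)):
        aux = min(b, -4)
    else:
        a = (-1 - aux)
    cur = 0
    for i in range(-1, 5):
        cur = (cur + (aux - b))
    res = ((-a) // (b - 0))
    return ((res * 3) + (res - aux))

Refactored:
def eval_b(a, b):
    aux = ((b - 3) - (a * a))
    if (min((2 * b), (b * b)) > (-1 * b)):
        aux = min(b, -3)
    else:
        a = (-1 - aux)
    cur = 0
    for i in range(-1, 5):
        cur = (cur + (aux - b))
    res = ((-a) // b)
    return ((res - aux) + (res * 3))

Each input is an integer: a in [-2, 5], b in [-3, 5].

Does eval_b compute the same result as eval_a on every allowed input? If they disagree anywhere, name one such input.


There is a counterexample at a=-2, b=1: 12 on one side, 11 on the other.
eval_a: aux = -6; (min((2 * b), (b * b)) > (-1 * b)) -> true; aux = -4; cur = 0; [i=-1]; cur = -5; [i=0]; cur = -10; [i=1]; cur = -15; [i=2]; cur = -20; [i=3]; cur = -25; [i=4]; cur = -30; res = 2; return 12
eval_b: aux = -6; (min((2 * b), (b * b)) > (-1 * b)) -> true; aux = -3; cur = 0; [i=-1]; cur = -4; [i=0]; cur = -8; [i=1]; cur = -12; [i=2]; cur = -16; [i=3]; cur = -20; [i=4]; cur = -24; res = 2; return 11
verdict: not equivalent; witness: a=-2, b=1


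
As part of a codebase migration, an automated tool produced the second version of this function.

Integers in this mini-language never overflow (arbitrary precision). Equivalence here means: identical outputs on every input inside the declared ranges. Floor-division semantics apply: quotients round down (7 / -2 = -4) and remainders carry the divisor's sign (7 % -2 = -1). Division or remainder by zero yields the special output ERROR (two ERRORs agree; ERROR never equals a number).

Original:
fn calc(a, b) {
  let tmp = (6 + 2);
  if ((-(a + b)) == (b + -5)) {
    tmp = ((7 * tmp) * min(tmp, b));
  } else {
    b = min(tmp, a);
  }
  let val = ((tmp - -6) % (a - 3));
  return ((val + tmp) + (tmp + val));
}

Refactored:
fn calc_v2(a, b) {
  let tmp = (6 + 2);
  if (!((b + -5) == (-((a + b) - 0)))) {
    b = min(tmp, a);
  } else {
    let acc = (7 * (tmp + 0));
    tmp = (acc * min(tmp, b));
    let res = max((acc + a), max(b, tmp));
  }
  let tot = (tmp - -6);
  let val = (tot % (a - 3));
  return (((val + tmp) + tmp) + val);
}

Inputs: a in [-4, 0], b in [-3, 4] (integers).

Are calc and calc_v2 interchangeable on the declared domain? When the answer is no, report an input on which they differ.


Comparing the listings, the differences include: statement counts differ, and constant usage differs, and local variable names differ, and boolean connective usage differs, and arithmetic usage differs, and min/max/abs usage differs.
Tracing a=-2, b=-3: calc: tmp becomes 8; next ((-(a + b)) == (b + -5)) evaluates to false; next b becomes -2; next val becomes -1; next final value 14 | calc_v2: tmp becomes 8; next (!((b + -5) == (-((a + b) - 0)))) evaluates to true; next b becomes -2; next tot becomes 14; next val becomes -1; next final value 14 — matching result 14.
Sweeping the whole domain (40 inputs) finds no disagreement.
verdict: equivalent


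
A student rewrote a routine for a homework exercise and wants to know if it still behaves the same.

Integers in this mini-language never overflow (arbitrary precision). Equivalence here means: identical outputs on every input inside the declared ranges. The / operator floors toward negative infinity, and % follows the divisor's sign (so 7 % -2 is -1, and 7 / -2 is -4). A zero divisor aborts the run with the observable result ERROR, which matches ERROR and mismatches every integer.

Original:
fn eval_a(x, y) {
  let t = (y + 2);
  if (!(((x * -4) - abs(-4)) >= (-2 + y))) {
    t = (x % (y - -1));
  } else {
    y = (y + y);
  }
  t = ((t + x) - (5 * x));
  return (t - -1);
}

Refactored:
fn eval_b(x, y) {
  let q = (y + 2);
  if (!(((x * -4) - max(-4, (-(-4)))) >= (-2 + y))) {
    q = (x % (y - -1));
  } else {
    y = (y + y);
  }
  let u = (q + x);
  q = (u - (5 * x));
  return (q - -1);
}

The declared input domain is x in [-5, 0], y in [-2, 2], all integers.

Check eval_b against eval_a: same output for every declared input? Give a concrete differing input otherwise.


Differences: constant usage differs, min/max/abs usage differs, statement counts differ, local variable names differ — yet all 30 inputs agree.
verdict: equivalent


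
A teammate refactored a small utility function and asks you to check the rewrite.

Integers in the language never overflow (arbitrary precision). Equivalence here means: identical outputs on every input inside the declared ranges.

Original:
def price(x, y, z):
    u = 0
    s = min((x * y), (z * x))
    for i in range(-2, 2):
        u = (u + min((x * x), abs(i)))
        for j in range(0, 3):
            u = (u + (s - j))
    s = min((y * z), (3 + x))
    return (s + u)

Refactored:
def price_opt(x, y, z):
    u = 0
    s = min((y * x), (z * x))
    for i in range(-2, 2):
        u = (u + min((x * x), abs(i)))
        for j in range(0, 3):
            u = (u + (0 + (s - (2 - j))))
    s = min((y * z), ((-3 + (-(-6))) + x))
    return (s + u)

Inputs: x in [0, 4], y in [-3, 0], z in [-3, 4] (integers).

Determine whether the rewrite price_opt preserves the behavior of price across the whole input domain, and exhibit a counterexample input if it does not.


The two versions differ — the changes include constant usage differs; and arithmetic usage differs.
Spot check at x=2, y=-3, z=-3 — price: u = 0; s = -6; [i=-2]; u = 2; [j=0]; u = -4; [j=1]; u = -11; [j=2]; u = -19; [i=-1]; u = -18; [j=0]; u = -24; [j=1]; u = -31; [j=2]; u = -39; [i=0]; u = -39; [j=0]; u = -45; [j=1]; u = -52; [j=2]; u = -60; [i=1]; u = -59; [j=0]; u = -65; [j=1]; u = -72; [j=2]; u = -80; s = 5; return -75. price_opt: u = 0; s = -6; [i=-2]; u = 2; [j=0]; u = -6; [j=1]; u = -13; [j=2]; u = -19; [i=-1]; u = -18; [j=0]; u = -26; [j=1]; u = -33; [j=2]; u = -39; [i=0]; u = -39; [j=0]; u = -47; [j=1]; u = -54; [j=2]; u = -60; [i=1]; u = -59; [j=0]; u = -67; [j=1]; u = -74; [j=2]; u = -80; s = 5; return -75. Both give -75.
Across all 160 domain points the two functions coincide.
verdict: equivalent
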